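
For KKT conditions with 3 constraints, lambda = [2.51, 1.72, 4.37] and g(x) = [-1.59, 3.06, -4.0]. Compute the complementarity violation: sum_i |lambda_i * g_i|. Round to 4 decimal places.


KKT complementary slackness check:
lambda_1 * g_1 = 2.51 * -1.59 = -3.9909
lambda_2 * g_2 = 1.72 * 3.06 = 5.2632
lambda_3 * g_3 = 4.37 * -4.0 = -17.48
Total violation = 3.9909 + 5.2632 + 17.48 = 26.7341


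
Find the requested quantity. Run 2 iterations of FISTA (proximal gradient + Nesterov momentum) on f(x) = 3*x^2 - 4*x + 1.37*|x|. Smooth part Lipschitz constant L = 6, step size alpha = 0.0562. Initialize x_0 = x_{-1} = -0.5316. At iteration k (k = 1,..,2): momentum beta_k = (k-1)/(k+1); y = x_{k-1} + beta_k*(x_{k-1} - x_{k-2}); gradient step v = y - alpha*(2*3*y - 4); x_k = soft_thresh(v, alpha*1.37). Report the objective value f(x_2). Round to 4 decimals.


FISTA on f(x) = 3*x^2 - 4*x + 1.37*|x|
L = 6, alpha = 0.0562
Iteration 1: beta = 0.0, y = -0.5316 + 0.0*(-0.5316 + 0.5316) = -0.5316
  grad(y) = -7.1896, v = y - alpha*grad = -0.1275
  prox(v) = soft_thresh(-0.1275, 0.077) = -0.0506
Iteration 2: beta = 0.3333, y = -0.0506 + 0.3333*(-0.0506 + 0.5316) = 0.1098
  grad(y) = -3.3412, v = y - alpha*grad = 0.2976
  prox(v) = soft_thresh(0.2976, 0.077) = 0.2206
f(x_2) = 3*0.2206^2 - 4*0.2206 + 1.37*|0.2206| = -0.4342


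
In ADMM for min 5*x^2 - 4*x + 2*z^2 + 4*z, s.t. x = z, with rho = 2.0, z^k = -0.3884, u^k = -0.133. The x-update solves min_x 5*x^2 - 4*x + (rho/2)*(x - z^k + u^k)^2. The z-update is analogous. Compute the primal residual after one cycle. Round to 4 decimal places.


ADMM iteration with rho = 2.0, z^k = -0.3884, u^k = -0.133
Step 1: x-update.
Minimize 5*x^2 - 4*x + (2.0/2)*(x + 0.3884 - 0.133)^2
FOC: (2*5 + 2.0)*x = 4 + 2.0*(-0.3884 + 0.133)
x^{k+1} = 0.2908
Step 2: z-update.
Minimize 2*z^2 + 4*z + (2.0/2)*(0.2908 - z - 0.133)^2
FOC: (2*2 + 2.0)*z = -4 + 2.0*(0.2908 - 0.133)
z^{k+1} = -0.6141
Step 3: u-update.
u^{k+1} = -0.133 + 0.2908 + 0.6141 = 0.7718
Step 4: Primal residual = |0.2908 + 0.6141| = 0.9048


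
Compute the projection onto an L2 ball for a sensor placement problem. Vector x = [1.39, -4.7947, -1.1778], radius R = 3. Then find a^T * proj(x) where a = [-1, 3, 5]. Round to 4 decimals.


Step 1: Compute ||x|| (intermediates to 6 decimals).
||x|| = sqrt(1.39^2 + (-4.7947)^2 + (-1.1778)^2) = 5.129177
Step 2: Project.
Since ||x|| > R, scale = R/||x|| = 3/5.129177 = 0.584889, proj(x) = scale * x
proj(x) = [0.812996, -2.804367, -0.688882]
Step 3: Dot product.
a^T * proj(x) = -1*0.812996 + 3*(-2.804367) + 5*(-0.688882) = -12.6705


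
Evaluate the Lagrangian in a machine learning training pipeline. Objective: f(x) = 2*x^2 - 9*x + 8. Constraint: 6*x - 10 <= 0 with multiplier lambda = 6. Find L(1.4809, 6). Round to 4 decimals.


Step 1: Evaluate f(x).
f(1.4809) = 2*1.4809^2 - 9*1.4809 + 8 = -0.942
Step 2: Evaluate g(x).
g(1.4809) = 6*1.4809 - 10 = -1.1146
Step 3: Compute Lagrangian.
L = -0.942 + 6*-1.1146 = -7.6296


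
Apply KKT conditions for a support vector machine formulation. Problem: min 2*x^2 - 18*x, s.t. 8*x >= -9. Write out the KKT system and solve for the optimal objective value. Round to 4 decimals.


Step 1: Try lambda = 0 (constraint inactive).
Stationarity: 2*2*x - 18 = 0
x* = 18/(2*2) = 4.5
Check constraint: 8*4.5 = 36.0 >= -9 -- satisfied.
Step 2: Compute optimal value.
f(x*) = 2*4.5^2 - 18*4.5 = -40.5


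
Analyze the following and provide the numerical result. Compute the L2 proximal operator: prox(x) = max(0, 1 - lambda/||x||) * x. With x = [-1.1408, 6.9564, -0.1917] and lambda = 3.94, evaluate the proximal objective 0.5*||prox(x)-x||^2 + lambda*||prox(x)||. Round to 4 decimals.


Step 1: Compute ||x||.
||x|| = 7.0519
Step 2: Compute scaling factor.
scale = max(0, 1 - 3.94/7.0519) = 0.4413
Step 3: prox(x) = [-0.5034, 3.0698, -0.0846]
||prox(x)|| = 3.1119
Step 4: Proximal objective.
0.5*||prox-x||^2 = 7.7618
lambda*||prox|| = 12.2609
Total = 20.0228


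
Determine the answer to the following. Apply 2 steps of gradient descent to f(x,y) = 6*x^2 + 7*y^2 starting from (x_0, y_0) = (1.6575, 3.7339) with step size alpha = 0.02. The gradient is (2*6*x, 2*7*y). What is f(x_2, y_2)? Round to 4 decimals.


Gradient descent on f(x,y) = 6*x^2 + 7*y^2.
Starting point: (1.6575, 3.7339), alpha = 0.02
Step 1: grad_x = 2*6*1.6575 = 19.89, grad_y = 2*7*3.7339 = 52.2746
  x_1 = 1.6575 - 0.02*19.89 = 1.2597
  y_1 = 3.7339 - 0.02*52.2746 = 2.6884
Step 2: grad_x = 2*6*1.2597 = 15.1164, grad_y = 2*7*2.6884 = 37.6377
  x_2 = 1.2597 - 0.02*15.1164 = 0.9574
  y_2 = 2.6884 - 0.02*37.6377 = 1.9357
f(0.9574, 1.9357) = 6*0.9574^2 + 7*1.9357^2 = 31.7267


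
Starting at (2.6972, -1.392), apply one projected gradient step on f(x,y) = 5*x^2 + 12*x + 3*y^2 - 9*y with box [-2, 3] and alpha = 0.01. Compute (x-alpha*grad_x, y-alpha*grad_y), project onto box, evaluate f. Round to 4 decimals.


Step 1: Compute gradient at (2.6972, -1.392).
grad_x = 2*5*2.6972 + 12 = 38.972
grad_y = 2*3*-1.392 - 9 = -17.352
Step 2: Gradient step.
x_raw = 2.6972 - 0.01*38.972 = 2.3075
y_raw = -1.392 - 0.01*-17.352 = -1.2185
Step 3: Project onto [-2, 3].
x_proj = clip(2.3075) = 2.3075
y_proj = clip(-1.2185) = -1.2185
Step 4: Evaluate f.
f(2.3075, -1.2185) = 69.7325


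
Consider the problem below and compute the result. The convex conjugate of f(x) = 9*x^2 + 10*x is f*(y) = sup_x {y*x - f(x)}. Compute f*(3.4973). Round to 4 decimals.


f*(y) = sup_x {y*x - a*x^2 - b*x} = sup_x {(y-b)*x - a*x^2}
FOC: (y - b) - 2a*x = 0 => x* = (y - b)/(2a)
x* = (3.4973 - 10)/(2*9) = -0.3613
f*(3.4973) = (y-b)^2/(4a) = (3.4973 - 10)^2/(4*9)
= 42.2851/36 = 1.1746


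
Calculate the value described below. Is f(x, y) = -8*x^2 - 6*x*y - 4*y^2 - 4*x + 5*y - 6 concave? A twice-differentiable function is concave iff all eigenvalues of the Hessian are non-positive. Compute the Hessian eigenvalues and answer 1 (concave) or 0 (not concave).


The Hessian of f(x,y) = -8*x^2 - 6*x*y - 4*y^2 - 4*x + 5*y - 6 is:
H = [[-16, -6], [-6, -8]]
Trace = -16 - 8 = -24
Determinant = -16*-8 - (-6)^2 = 92
Discriminant = (-24)^2 - 4*92 = 208.0
Eigenvalues: lambda_1 = -19.2111, lambda_2 = -4.7889
The function is concave.

1


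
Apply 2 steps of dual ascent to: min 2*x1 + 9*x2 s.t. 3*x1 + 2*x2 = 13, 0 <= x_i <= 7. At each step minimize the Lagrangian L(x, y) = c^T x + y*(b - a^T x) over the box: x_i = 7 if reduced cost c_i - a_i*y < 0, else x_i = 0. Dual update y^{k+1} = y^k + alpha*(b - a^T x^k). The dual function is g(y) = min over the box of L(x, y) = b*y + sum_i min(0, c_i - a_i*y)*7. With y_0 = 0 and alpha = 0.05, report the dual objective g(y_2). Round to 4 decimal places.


Dual ascent for LP: min 2*x1 + 9*x2, 3*x1 + 2*x2 = 13, 0 <= x_i <= 7
Step 1: y^k = 0.0, reduced costs: (2.0, 9.0)
  x^k = (0.0, 0.0), subgradient = b - a^T x = 13.0
  y^{k+1} = 0.0 + 0.05*13.0 = 0.65
Step 2: y^k = 0.65, reduced costs: (0.05, 7.7)
  x^k = (0.0, 0.0), subgradient = b - a^T x = 13.0
  y^{k+1} = 0.65 + 0.05*13.0 = 1.3
Dual objective at y_2 = 1.3: reduced costs (-1.9, 6.4), box minimizer x = (7.0, 0.0)
g(y_2) = b*y + (c1 - a1*y)*x1 + (c2 - a2*y)*x2 = 13*1.3 + (-1.9)*7.0 + 6.4*0.0 = 16.9 - 13.3 + 0.0 = 3.6


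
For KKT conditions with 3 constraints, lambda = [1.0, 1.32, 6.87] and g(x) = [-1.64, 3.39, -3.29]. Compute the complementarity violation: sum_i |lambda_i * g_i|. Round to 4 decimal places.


KKT complementary slackness check:
lambda_1 * g_1 = 1.0 * -1.64 = -1.64
lambda_2 * g_2 = 1.32 * 3.39 = 4.4748
lambda_3 * g_3 = 6.87 * -3.29 = -22.6023
Total violation = 1.64 + 4.4748 + 22.6023 = 28.7171


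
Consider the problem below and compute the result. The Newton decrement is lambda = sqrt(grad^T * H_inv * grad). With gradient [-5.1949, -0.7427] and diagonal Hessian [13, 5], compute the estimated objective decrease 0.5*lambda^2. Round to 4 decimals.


Step 1: H is diagonal, so H^(-1) * g = [-0.3996, -0.1485].
Step 2: g^T H^(-1) g = sum_i g_i^2 / H_ii
  = (-5.1949)^2/13 + (-0.7427)^2/5
  = 2.0759 + 0.1103 = 2.1862
Step 3: Objective decrease = 0.5 * g^T H^(-1) g = 1.0931


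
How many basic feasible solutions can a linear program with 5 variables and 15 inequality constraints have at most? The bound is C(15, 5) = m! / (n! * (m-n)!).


Each vertex corresponds to some choice of n active constraints out of m, so the number of vertices is at most C(m, n) = m! / (n!(m-n)!).
m = 15, n = 5
Numerator: 15 * 14 * 13 * 12 * 11
Denominator: 5! = 120
C(15, 5) = 3003


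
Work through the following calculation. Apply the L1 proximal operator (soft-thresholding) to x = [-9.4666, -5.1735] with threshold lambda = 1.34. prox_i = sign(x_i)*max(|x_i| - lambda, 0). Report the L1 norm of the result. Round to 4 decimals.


Soft-thresholding with lambda = 1.34:
prox(-9.4666) = sign(-9.4666)*max(|-9.4666| - 1.34, 0) = -8.1266
prox(-5.1735) = sign(-5.1735)*max(|-5.1735| - 1.34, 0) = -3.8335
prox(x) = [-8.1266, -3.8335]
||prox(x)||_1 = 8.1266 + 3.8335 = 11.9601


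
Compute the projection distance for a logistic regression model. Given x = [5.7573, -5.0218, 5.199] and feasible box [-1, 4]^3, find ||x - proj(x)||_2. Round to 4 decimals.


Project each component onto [-1, 4].
clip(5.7573) = 4.0, clip(-5.0218) = -1.0, clip(5.199) = 4.0
Projection = [4.0, -1.0, 4.0]
Squared diffs: [3.0881, 16.1749, 1.4376]
Distance = sqrt(20.7006) = 4.5498


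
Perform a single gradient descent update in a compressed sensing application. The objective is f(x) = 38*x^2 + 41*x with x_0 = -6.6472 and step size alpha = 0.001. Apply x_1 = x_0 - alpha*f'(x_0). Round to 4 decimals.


We compute the gradient at x_0 and apply the update.
f'(x) = 76*x + 41
f'(-6.6472) = 76*-6.6472 + 41 = -464.1872
x_1 = -6.6472 - 0.001*-464.1872 = -6.183


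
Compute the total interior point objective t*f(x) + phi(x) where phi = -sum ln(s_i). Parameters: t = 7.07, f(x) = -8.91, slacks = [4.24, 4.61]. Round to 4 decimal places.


Step 1: Compute log-barrier.
ln values: [1.4446, 1.5282]
phi = -(1.4446 + 1.5282) = -2.9728
Step 2: Compute augmented objective.
t*f(x) = 7.07*-8.91 = -62.9937
Total = -62.9937 - 2.9728 = -65.9665


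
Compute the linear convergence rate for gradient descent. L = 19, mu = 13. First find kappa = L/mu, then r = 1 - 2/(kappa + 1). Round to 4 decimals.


Step 1: Compute the condition number.
kappa = L/mu = 19/13 = 1.4615
Step 2: Compute the convergence rate.
r = 1 - 2/(kappa + 1) = 1 - 2*mu/(L + mu) = (L - mu)/(L + mu) = 6/32 = 0.1875


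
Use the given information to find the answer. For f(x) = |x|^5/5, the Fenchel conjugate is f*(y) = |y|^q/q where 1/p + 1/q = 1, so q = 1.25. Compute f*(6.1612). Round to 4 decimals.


The conjugate exponent q satisfies 1/p + 1/q = 1.
p = 5, so q = 5/(5 - 1) = 1.25
|y|^q = 6.1612^1.25 = 9.7069
f*(6.1612) = 9.7069 / 1.25 = 7.7655


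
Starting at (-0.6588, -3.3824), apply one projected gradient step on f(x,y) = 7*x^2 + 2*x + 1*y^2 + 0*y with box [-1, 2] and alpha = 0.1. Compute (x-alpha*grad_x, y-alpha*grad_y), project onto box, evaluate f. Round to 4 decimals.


Step 1: Compute gradient at (-0.6588, -3.3824).
grad_x = 2*7*-0.6588 + 2 = -7.2232
grad_y = 2*1*-3.3824 + 0 = -6.7648
Step 2: Gradient step.
x_raw = -0.6588 - 0.1*-7.2232 = 0.0635
y_raw = -3.3824 - 0.1*-6.7648 = -2.7059
Step 3: Project onto [-1, 2].
x_proj = clip(0.0635) = 0.0635
y_proj = clip(-2.7059) = -1.0
Step 4: Evaluate f.
f(0.0635, -1.0) = 1.1553


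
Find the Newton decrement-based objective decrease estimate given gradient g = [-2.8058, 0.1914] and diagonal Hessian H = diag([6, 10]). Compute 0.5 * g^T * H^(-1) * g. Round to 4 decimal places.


Step 1: H is diagonal, so H^(-1) * g = [-0.4676, 0.0191].
Step 2: g^T H^(-1) g = sum_i g_i^2 / H_ii
  = (-2.8058)^2/6 + (0.1914)^2/10
  = 1.3121 + 0.0037 = 1.3157
Step 3: Objective decrease = 0.5 * g^T H^(-1) g = 0.6579


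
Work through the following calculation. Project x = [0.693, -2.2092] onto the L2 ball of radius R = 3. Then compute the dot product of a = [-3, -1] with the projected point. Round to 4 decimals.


Step 1: Compute ||x|| (intermediates to 6 decimals).
||x|| = sqrt(0.693^2 + (-2.2092)^2) = 2.315343
Step 2: Project.
Since ||x|| <= R, proj = x (no scaling needed).
proj(x) = [0.693, -2.2092]
Step 3: Dot product.
a^T * proj(x) = -3*0.693 - 1*(-2.2092) = 0.1302


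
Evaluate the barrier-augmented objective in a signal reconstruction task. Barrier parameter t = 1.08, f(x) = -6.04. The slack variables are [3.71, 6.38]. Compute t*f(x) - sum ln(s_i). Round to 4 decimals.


Step 1: Compute log-barrier.
ln values: [1.311, 1.8532]
phi = -(1.311 + 1.8532) = -3.1642
Step 2: Compute augmented objective.
t*f(x) = 1.08*-6.04 = -6.5232
Total = -6.5232 - 3.1642 = -9.6874


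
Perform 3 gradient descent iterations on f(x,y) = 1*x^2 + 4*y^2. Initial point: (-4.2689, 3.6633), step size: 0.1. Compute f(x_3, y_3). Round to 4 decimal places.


Gradient descent on f(x,y) = 1*x^2 + 4*y^2.
Starting point: (-4.2689, 3.6633), alpha = 0.1
Step 1: grad_x = 2*1*-4.2689 = -8.5378, grad_y = 2*4*3.6633 = 29.3064
  x_1 = -4.2689 - 0.1*-8.5378 = -3.4151
  y_1 = 3.6633 - 0.1*29.3064 = 0.7327
Step 2: grad_x = 2*1*-3.4151 = -6.8302, grad_y = 2*4*0.7327 = 5.8613
  x_2 = -3.4151 - 0.1*-6.8302 = -2.7321
  y_2 = 0.7327 - 0.1*5.8613 = 0.1465
Step 3: grad_x = 2*1*-2.7321 = -5.4642, grad_y = 2*4*0.1465 = 1.1723
  x_3 = -2.7321 - 0.1*-5.4642 = -2.1857
  y_3 = 0.1465 - 0.1*1.1723 = 0.0293
f(-2.1857, 0.0293) = 1*(-2.1857)^2 + 4*0.0293^2 = 4.7806


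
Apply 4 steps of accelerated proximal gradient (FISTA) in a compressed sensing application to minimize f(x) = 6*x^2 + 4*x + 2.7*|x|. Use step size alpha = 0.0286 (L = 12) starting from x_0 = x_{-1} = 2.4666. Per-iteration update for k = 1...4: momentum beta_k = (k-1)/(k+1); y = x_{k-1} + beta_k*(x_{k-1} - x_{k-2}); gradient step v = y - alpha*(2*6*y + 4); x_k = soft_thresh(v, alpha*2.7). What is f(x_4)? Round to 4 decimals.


FISTA on f(x) = 6*x^2 + 4*x + 2.7*|x|
L = 12, alpha = 0.0286
Iteration 1: beta = 0.0, y = 2.4666 + 0.0*(2.4666 - 2.4666) = 2.4666
  grad(y) = 33.5992, v = y - alpha*grad = 1.5057
  prox(v) = soft_thresh(1.5057, 0.0772) = 1.4284
Iteration 2: beta = 0.3333, y = 1.4284 + 0.3333*(1.4284 - 2.4666) = 1.0824
  grad(y) = 16.9887, v = y - alpha*grad = 0.5965
  prox(v) = soft_thresh(0.5965, 0.0772) = 0.5193
Iteration 3: beta = 0.5, y = 0.5193 + 0.5*(0.5193 - 1.4284) = 0.0647
  grad(y) = 4.7766, v = y - alpha*grad = -0.0719
  prox(v) = soft_thresh(-0.0719, 0.0772) = 0.0
Iteration 4: beta = 0.6, y = 0.0 + 0.6*(0.0 - 0.5193) = -0.3116
  grad(y) = 0.2611, v = y - alpha*grad = -0.319
  prox(v) = soft_thresh(-0.319, 0.0772) = -0.2418
f(x_4) = 6*(-0.2418)^2 + 4*(-0.2418) + 2.7*|-0.2418| = 0.0365


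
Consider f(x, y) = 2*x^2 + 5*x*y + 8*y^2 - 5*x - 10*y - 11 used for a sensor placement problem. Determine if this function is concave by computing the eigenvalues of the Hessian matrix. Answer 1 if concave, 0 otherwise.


The Hessian of f(x,y) = 2*x^2 + 5*x*y + 8*y^2 - 5*x - 10*y - 11 is:
H = [[4, 5], [5, 16]]
Trace = 4 + 16 = 20
Determinant = 4*16 - (5)^2 = 39
Discriminant = (20)^2 - 4*39 = 244.0
Eigenvalues: lambda_1 = 2.1898, lambda_2 = 17.8102
The function is not concave.

0


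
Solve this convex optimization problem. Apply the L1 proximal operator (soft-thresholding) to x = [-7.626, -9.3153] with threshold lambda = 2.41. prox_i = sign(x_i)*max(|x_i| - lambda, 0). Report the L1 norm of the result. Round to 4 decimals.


Soft-thresholding with lambda = 2.41:
prox(-7.626) = sign(-7.626)*max(|-7.626| - 2.41, 0) = -5.216
prox(-9.3153) = sign(-9.3153)*max(|-9.3153| - 2.41, 0) = -6.9053
prox(x) = [-5.216, -6.9053]
||prox(x)||_1 = 5.216 + 6.9053 = 12.1213


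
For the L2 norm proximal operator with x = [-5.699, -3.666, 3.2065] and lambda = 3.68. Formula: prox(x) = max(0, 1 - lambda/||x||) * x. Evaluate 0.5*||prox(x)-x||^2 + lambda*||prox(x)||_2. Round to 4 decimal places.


Step 1: Compute ||x||.
||x|| = 7.4967
Step 2: Compute scaling factor.
scale = max(0, 1 - 3.68/7.4967) = 0.5091
Step 3: prox(x) = [-2.9014, -1.8664, 1.6325]
||prox(x)|| = 3.8167
Step 4: Proximal objective.
0.5*||prox-x||^2 = 6.7712
lambda*||prox|| = 14.0455
Total = 20.8165


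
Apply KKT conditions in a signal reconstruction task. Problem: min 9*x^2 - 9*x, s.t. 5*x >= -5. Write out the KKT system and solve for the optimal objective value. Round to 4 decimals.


Step 1: Try lambda = 0 (constraint inactive).
Stationarity: 2*9*x - 9 = 0
x* = 9/(2*9) = 0.5
Check constraint: 5*0.5 = 2.5 >= -5 -- satisfied.
Step 2: Compute optimal value.
f(x*) = 9*0.5^2 - 9*0.5 = -2.25


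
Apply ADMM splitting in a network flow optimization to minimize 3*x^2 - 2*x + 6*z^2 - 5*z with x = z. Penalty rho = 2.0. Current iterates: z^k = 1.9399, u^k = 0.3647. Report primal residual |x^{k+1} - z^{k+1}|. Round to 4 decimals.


ADMM iteration with rho = 2.0, z^k = 1.9399, u^k = 0.3647
Step 1: x-update.
Minimize 3*x^2 - 2*x + (2.0/2)*(x - 1.9399 + 0.3647)^2
FOC: (2*3 + 2.0)*x = 2 + 2.0*(1.9399 - 0.3647)
x^{k+1} = 0.6438
Step 2: z-update.
Minimize 6*z^2 - 5*z + (2.0/2)*(0.6438 - z + 0.3647)^2
FOC: (2*6 + 2.0)*z = 5 + 2.0*(0.6438 + 0.3647)
z^{k+1} = 0.5012
Step 3: u-update.
u^{k+1} = 0.3647 + 0.6438 - 0.5012 = 0.5073
Step 4: Primal residual = |0.6438 - 0.5012| = 0.1426


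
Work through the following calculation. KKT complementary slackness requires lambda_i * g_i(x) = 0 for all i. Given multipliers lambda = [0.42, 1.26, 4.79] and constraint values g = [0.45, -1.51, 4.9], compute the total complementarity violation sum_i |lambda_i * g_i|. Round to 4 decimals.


KKT complementary slackness check:
lambda_1 * g_1 = 0.42 * 0.45 = 0.189
lambda_2 * g_2 = 1.26 * -1.51 = -1.9026
lambda_3 * g_3 = 4.79 * 4.9 = 23.471
Total violation = 0.189 + 1.9026 + 23.471 = 25.5626


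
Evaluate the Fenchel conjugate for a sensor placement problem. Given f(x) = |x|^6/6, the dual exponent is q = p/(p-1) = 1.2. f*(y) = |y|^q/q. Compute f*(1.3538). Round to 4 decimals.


The conjugate exponent q satisfies 1/p + 1/q = 1.
p = 6, so q = 6/(6 - 1) = 1.2
|y|^q = 1.3538^1.2 = 1.4384
f*(1.3538) = 1.4384 / 1.2 = 1.1986


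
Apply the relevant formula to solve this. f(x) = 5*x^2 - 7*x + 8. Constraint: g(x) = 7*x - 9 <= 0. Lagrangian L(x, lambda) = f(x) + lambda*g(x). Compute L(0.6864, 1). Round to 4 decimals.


Step 1: Evaluate f(x).
f(0.6864) = 5*0.6864^2 - 7*0.6864 + 8 = 5.5509
Step 2: Evaluate g(x).
g(0.6864) = 7*0.6864 - 9 = -4.1952
Step 3: Compute Lagrangian.
L = 5.5509 + 1*-4.1952 = 1.3557


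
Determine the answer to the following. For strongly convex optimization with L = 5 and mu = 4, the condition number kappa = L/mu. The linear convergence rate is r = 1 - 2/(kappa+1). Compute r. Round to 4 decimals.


Step 1: Compute the condition number.
kappa = L/mu = 5/4 = 1.25
Step 2: Compute the convergence rate.
r = 1 - 2/(kappa + 1) = 1 - 2*mu/(L + mu) = (L - mu)/(L + mu) = 1/9 = 0.1111


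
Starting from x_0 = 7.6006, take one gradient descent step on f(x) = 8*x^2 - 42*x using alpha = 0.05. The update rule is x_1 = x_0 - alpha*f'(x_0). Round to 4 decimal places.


We compute the gradient at x_0 and apply the update.
f'(x) = 16*x - 42
f'(7.6006) = 16*7.6006 - 42 = 79.6096
x_1 = 7.6006 - 0.05*79.6096 = 3.6201


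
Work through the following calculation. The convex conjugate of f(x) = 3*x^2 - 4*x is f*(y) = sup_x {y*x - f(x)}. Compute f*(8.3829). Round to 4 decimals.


f*(y) = sup_x {y*x - a*x^2 - b*x} = sup_x {(y-b)*x - a*x^2}
FOC: (y - b) - 2a*x = 0 => x* = (y - b)/(2a)
x* = (8.3829 + 4)/(2*3) = 2.0638
f*(8.3829) = (y-b)^2/(4a) = (8.3829 + 4)^2/(4*3)
= 153.3362/12 = 12.778


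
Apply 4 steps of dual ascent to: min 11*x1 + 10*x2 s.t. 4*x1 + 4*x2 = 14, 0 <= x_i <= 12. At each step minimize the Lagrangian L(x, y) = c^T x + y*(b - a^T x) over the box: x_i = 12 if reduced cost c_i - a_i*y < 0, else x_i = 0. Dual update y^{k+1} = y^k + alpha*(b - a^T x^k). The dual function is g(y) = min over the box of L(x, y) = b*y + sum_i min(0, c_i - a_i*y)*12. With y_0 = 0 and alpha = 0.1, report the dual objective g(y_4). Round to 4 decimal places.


Dual ascent for LP: min 11*x1 + 10*x2, 4*x1 + 4*x2 = 14, 0 <= x_i <= 12
Step 1: y^k = 0.0, reduced costs: (11.0, 10.0)
  x^k = (0.0, 0.0), subgradient = b - a^T x = 14.0
  y^{k+1} = 0.0 + 0.1*14.0 = 1.4
Step 2: y^k = 1.4, reduced costs: (5.4, 4.4)
  x^k = (0.0, 0.0), subgradient = b - a^T x = 14.0
  y^{k+1} = 1.4 + 0.1*14.0 = 2.8
Step 3: y^k = 2.8, reduced costs: (-0.2, -1.2)
  x^k = (12.0, 12.0), subgradient = b - a^T x = -82.0
  y^{k+1} = 2.8 + 0.1*-82.0 = -5.4
Step 4: y^k = -5.4, reduced costs: (32.6, 31.6)
  x^k = (0.0, 0.0), subgradient = b - a^T x = 14.0
  y^{k+1} = -5.4 + 0.1*14.0 = -4.0
Dual objective at y_4 = -4.0: reduced costs (27.0, 26.0), box minimizer x = (0.0, 0.0)
g(y_4) = b*y + (c1 - a1*y)*x1 + (c2 - a2*y)*x2 = 14*(-4.0) + 27.0*0.0 + 26.0*0.0 = -56.0 + 0.0 + 0.0 = -56.0


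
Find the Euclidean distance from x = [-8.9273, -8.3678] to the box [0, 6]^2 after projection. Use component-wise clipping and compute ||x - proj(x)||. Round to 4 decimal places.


Project each component onto [0, 6].
clip(-8.9273) = 0.0, clip(-8.3678) = 0.0
Projection = [0.0, 0.0]
Squared diffs: [79.6967, 70.0201]
Distance = sqrt(149.7168) = 12.2359


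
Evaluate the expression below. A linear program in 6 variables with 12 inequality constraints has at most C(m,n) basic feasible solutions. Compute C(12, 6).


Each vertex corresponds to some choice of n active constraints out of m, so the number of vertices is at most C(m, n) = m! / (n!(m-n)!).
m = 12, n = 6
Numerator: 12 * 11 * 10 * 9 * 8 * 7
Denominator: 6! = 720
C(12, 6) = 924


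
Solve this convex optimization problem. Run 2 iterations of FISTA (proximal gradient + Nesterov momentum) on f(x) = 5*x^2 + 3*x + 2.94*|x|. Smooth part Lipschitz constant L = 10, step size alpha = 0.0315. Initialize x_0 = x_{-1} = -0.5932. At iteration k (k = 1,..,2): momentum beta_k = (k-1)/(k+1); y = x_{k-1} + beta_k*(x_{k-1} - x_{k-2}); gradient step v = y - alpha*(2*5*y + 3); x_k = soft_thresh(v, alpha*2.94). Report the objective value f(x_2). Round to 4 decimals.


FISTA on f(x) = 5*x^2 + 3*x + 2.94*|x|
L = 10, alpha = 0.0315
Iteration 1: beta = 0.0, y = -0.5932 + 0.0*(-0.5932 + 0.5932) = -0.5932
  grad(y) = -2.932, v = y - alpha*grad = -0.5008
  prox(v) = soft_thresh(-0.5008, 0.0926) = -0.4082
Iteration 2: beta = 0.3333, y = -0.4082 + 0.3333*(-0.4082 + 0.5932) = -0.3466
  grad(y) = -0.4658, v = y - alpha*grad = -0.3319
  prox(v) = soft_thresh(-0.3319, 0.0926) = -0.2393
f(x_2) = 5*(-0.2393)^2 + 3*(-0.2393) + 2.94*|-0.2393| = 0.272


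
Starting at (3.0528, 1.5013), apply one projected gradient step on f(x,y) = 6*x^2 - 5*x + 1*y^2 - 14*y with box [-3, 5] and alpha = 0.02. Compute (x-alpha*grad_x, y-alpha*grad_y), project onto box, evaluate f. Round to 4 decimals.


Step 1: Compute gradient at (3.0528, 1.5013).
grad_x = 2*6*3.0528 - 5 = 31.6336
grad_y = 2*1*1.5013 - 14 = -10.9974
Step 2: Gradient step.
x_raw = 3.0528 - 0.02*31.6336 = 2.4201
y_raw = 1.5013 - 0.02*-10.9974 = 1.7212
Step 3: Project onto [-3, 5].
x_proj = clip(2.4201) = 2.4201
y_proj = clip(1.7212) = 1.7212
Step 4: Evaluate f.
f(2.4201, 1.7212) = 1.9067


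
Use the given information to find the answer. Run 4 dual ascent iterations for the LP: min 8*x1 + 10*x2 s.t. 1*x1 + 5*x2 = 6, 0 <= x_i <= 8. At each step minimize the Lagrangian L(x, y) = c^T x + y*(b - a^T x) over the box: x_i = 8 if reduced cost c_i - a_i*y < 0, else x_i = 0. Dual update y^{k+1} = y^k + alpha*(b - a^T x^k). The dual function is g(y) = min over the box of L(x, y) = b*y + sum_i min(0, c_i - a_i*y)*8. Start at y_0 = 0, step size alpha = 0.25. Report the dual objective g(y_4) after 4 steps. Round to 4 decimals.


Dual ascent for LP: min 8*x1 + 10*x2, 1*x1 + 5*x2 = 6, 0 <= x_i <= 8
Step 1: y^k = 0.0, reduced costs: (8.0, 10.0)
  x^k = (0.0, 0.0), subgradient = b - a^T x = 6.0
  y^{k+1} = 0.0 + 0.25*6.0 = 1.5
Step 2: y^k = 1.5, reduced costs: (6.5, 2.5)
  x^k = (0.0, 0.0), subgradient = b - a^T x = 6.0
  y^{k+1} = 1.5 + 0.25*6.0 = 3.0
Step 3: y^k = 3.0, reduced costs: (5.0, -5.0)
  x^k = (0.0, 8.0), subgradient = b - a^T x = -34.0
  y^{k+1} = 3.0 + 0.25*-34.0 = -5.5
Step 4: y^k = -5.5, reduced costs: (13.5, 37.5)
  x^k = (0.0, 0.0), subgradient = b - a^T x = 6.0
  y^{k+1} = -5.5 + 0.25*6.0 = -4.0
Dual objective at y_4 = -4.0: reduced costs (12.0, 30.0), box minimizer x = (0.0, 0.0)
g(y_4) = b*y + (c1 - a1*y)*x1 + (c2 - a2*y)*x2 = 6*(-4.0) + 12.0*0.0 + 30.0*0.0 = -24.0 + 0.0 + 0.0 = -24.0


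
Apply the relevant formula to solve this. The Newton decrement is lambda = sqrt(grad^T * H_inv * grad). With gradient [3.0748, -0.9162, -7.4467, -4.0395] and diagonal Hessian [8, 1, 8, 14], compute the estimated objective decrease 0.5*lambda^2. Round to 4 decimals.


Step 1: H is diagonal, so H^(-1) * g = [0.3844, -0.9162, -0.9308, -0.2885].
Step 2: g^T H^(-1) g = sum_i g_i^2 / H_ii
  = (3.0748)^2/8 + (-0.9162)^2/1 + (-7.4467)^2/8 + (-4.0395)^2/14
  = 1.1818 + 0.8394 + 6.9317 + 1.1655 = 10.1184
Step 3: Objective decrease = 0.5 * g^T H^(-1) g = 5.0592


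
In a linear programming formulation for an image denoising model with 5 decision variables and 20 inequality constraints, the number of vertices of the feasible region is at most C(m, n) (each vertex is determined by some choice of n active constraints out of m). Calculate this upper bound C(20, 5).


Each vertex corresponds to some choice of n active constraints out of m, so the number of vertices is at most C(m, n) = m! / (n!(m-n)!).
m = 20, n = 5
Numerator: 20 * 19 * 18 * 17 * 16
Denominator: 5! = 120
C(20, 5) = 15504


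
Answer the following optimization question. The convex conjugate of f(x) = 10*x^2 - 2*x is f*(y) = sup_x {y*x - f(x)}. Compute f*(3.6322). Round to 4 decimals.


f*(y) = sup_x {y*x - a*x^2 - b*x} = sup_x {(y-b)*x - a*x^2}
FOC: (y - b) - 2a*x = 0 => x* = (y - b)/(2a)
x* = (3.6322 + 2)/(2*10) = 0.2816
f*(3.6322) = (y-b)^2/(4a) = (3.6322 + 2)^2/(4*10)
= 31.7217/40 = 0.793


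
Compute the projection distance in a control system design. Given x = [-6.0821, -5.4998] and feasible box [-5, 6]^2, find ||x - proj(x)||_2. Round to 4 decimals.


Project each component onto [-5, 6].
clip(-6.0821) = -5.0, clip(-5.4998) = -5.0
Projection = [-5.0, -5.0]
Squared diffs: [1.1709, 0.2498]
Distance = sqrt(1.4207) = 1.1919


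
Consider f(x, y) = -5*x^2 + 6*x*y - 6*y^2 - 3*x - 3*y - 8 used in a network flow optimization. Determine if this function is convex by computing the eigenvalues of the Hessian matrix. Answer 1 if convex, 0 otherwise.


The Hessian of f(x,y) = -5*x^2 + 6*x*y - 6*y^2 - 3*x - 3*y - 8 is:
H = [[-10, 6], [6, -12]]
Trace = -10 - 12 = -22
Determinant = -10*-12 - (6)^2 = 84
Discriminant = (-22)^2 - 4*84 = 148.0
Eigenvalues: lambda_1 = -17.0828, lambda_2 = -4.9172
The function is not convex.

0


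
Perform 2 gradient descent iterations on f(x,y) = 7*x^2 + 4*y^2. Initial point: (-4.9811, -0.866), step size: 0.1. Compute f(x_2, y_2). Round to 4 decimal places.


Gradient descent on f(x,y) = 7*x^2 + 4*y^2.
Starting point: (-4.9811, -0.866), alpha = 0.1
Step 1: grad_x = 2*7*-4.9811 = -69.7354, grad_y = 2*4*-0.866 = -6.928
  x_1 = -4.9811 - 0.1*-69.7354 = 1.9924
  y_1 = -0.866 - 0.1*-6.928 = -0.1732
Step 2: grad_x = 2*7*1.9924 = 27.8942, grad_y = 2*4*-0.1732 = -1.3856
  x_2 = 1.9924 - 0.1*27.8942 = -0.797
  y_2 = -0.1732 - 0.1*-1.3856 = -0.0346
f(-0.797, -0.0346) = 7*(-0.797)^2 + 4*(-0.0346)^2 = 4.451


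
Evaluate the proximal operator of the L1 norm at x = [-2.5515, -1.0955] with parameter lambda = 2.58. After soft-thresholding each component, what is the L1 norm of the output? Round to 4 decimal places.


Soft-thresholding with lambda = 2.58:
prox(-2.5515) = sign(-2.5515)*max(|-2.5515| - 2.58, 0) = 0.0
prox(-1.0955) = sign(-1.0955)*max(|-1.0955| - 2.58, 0) = 0.0
prox(x) = [0.0, 0.0]
||prox(x)||_1 = 0.0 + 0.0 = 0.0


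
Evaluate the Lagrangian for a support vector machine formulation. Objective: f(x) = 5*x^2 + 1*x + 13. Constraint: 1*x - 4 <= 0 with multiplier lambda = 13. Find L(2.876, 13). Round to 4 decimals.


Step 1: Evaluate f(x).
f(2.876) = 5*2.876^2 + 1*2.876 + 13 = 57.2329
Step 2: Evaluate g(x).
g(2.876) = 1*2.876 - 4 = -1.124
Step 3: Compute Lagrangian.
L = 57.2329 + 13*-1.124 = 42.6209


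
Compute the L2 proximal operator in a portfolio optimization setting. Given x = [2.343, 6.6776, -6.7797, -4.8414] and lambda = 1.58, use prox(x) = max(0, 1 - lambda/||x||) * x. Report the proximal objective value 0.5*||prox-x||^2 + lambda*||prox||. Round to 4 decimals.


Step 1: Compute ||x||.
||x|| = 10.9308
Step 2: Compute scaling factor.
scale = max(0, 1 - 1.58/10.9308) = 0.8555
Step 3: prox(x) = [2.0043, 5.7124, -5.7997, -4.1416]
||prox(x)|| = 9.3508
Step 4: Proximal objective.
0.5*||prox-x||^2 = 1.2482
lambda*||prox|| = 14.7743
Total = 16.0225


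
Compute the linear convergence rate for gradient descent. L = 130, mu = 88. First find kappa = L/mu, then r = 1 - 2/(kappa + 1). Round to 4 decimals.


Step 1: Compute the condition number.
kappa = L/mu = 130/88 = 1.4773
Step 2: Compute the convergence rate.
r = 1 - 2/(kappa + 1) = 1 - 2*mu/(L + mu) = (L - mu)/(L + mu) = 42/218 = 0.1927


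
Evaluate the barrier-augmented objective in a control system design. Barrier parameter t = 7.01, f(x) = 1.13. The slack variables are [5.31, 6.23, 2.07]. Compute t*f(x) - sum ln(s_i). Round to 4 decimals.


Step 1: Compute log-barrier.
ln values: [1.6696, 1.8294, 0.7275]
phi = -(1.6696 + 1.8294 + 0.7275) = -4.2265
Step 2: Compute augmented objective.
t*f(x) = 7.01*1.13 = 7.9213
Total = 7.9213 - 4.2265 = 3.6948


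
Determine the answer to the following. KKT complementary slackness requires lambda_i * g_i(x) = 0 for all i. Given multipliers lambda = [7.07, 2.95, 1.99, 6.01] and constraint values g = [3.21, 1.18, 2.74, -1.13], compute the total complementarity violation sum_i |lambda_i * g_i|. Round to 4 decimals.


KKT complementary slackness check:
lambda_1 * g_1 = 7.07 * 3.21 = 22.6947
lambda_2 * g_2 = 2.95 * 1.18 = 3.481
lambda_3 * g_3 = 1.99 * 2.74 = 5.4526
lambda_4 * g_4 = 6.01 * -1.13 = -6.7913
Total violation = 22.6947 + 3.481 + 5.4526 + 6.7913 = 38.4196


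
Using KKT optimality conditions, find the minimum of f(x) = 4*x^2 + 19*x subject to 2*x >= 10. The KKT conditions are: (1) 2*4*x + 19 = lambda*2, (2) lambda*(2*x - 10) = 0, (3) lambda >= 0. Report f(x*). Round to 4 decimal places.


Step 1: Try lambda = 0 (constraint inactive).
x_unc = -19/(2*4) = -2.375
Check: 2*-2.375 = -4.75 < 10 -- violated!
Step 2: Constraint must be active: 2*x = 10
x* = 10/2 = 5.0
lambda = (2*4*5.0 + 19)/2 = 29.5
Step 3: Compute optimal value.
f(x*) = 4*5.0^2 + 19*5.0 = 195.0


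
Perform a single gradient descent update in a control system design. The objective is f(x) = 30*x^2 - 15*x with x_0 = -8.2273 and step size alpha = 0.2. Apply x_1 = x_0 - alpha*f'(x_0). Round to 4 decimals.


We compute the gradient at x_0 and apply the update.
f'(x) = 60*x - 15
f'(-8.2273) = 60*-8.2273 - 15 = -508.638
x_1 = -8.2273 - 0.2*-508.638 = 93.5003


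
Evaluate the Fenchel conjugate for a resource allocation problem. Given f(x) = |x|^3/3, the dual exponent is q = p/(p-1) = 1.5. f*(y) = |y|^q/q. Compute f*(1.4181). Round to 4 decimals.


The conjugate exponent q satisfies 1/p + 1/q = 1.
p = 3, so q = 3/(3 - 1) = 1.5
|y|^q = 1.4181^1.5 = 1.6887
f*(1.4181) = 1.6887 / 1.5 = 1.1258


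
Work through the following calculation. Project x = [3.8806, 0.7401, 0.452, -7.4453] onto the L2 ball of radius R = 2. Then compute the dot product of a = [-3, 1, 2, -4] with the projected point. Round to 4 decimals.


Step 1: Compute ||x|| (intermediates to 6 decimals).
||x|| = sqrt(3.8806^2 + 0.7401^2 + 0.452^2 + (-7.4453)^2) = 8.440592
Step 2: Project.
Since ||x|| > R, scale = R/||x|| = 2/8.440592 = 0.23695, proj(x) = scale * x
proj(x) = [0.919508, 0.175367, 0.107101, -1.764164]
Step 3: Dot product.
a^T * proj(x) = -3*0.919508 + 1*0.175367 + 2*0.107101 - 4*(-1.764164) = 4.6877


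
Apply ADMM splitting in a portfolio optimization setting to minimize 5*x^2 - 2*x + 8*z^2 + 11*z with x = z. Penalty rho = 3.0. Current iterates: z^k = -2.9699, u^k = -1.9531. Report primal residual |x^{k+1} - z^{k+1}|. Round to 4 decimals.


ADMM iteration with rho = 3.0, z^k = -2.9699, u^k = -1.9531
Step 1: x-update.
Minimize 5*x^2 - 2*x + (3.0/2)*(x + 2.9699 - 1.9531)^2
FOC: (2*5 + 3.0)*x = 2 + 3.0*(-2.9699 + 1.9531)
x^{k+1} = -0.0808
Step 2: z-update.
Minimize 8*z^2 + 11*z + (3.0/2)*(-0.0808 - z - 1.9531)^2
FOC: (2*8 + 3.0)*z = -11 + 3.0*(-0.0808 - 1.9531)
z^{k+1} = -0.9001
Step 3: u-update.
u^{k+1} = -1.9531 - 0.0808 + 0.9001 = -1.1338
Step 4: Primal residual = |-0.0808 + 0.9001| = 0.8193


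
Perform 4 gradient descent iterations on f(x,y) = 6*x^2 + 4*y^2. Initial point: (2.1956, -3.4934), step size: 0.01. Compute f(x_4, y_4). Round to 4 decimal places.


Gradient descent on f(x,y) = 6*x^2 + 4*y^2.
Starting point: (2.1956, -3.4934), alpha = 0.01
Step 1: grad_x = 2*6*2.1956 = 26.3472, grad_y = 2*4*-3.4934 = -27.9472
  x_1 = 2.1956 - 0.01*26.3472 = 1.9321
  y_1 = -3.4934 - 0.01*-27.9472 = -3.2139
Step 2: grad_x = 2*6*1.9321 = 23.1855, grad_y = 2*4*-3.2139 = -25.7114
  x_2 = 1.9321 - 0.01*23.1855 = 1.7003
  y_2 = -3.2139 - 0.01*-25.7114 = -2.9568
Step 3: grad_x = 2*6*1.7003 = 20.4033, grad_y = 2*4*-2.9568 = -23.6545
  x_3 = 1.7003 - 0.01*20.4033 = 1.4962
  y_3 = -2.9568 - 0.01*-23.6545 = -2.7203
Step 4: grad_x = 2*6*1.4962 = 17.9549, grad_y = 2*4*-2.7203 = -21.7621
  x_4 = 1.4962 - 0.01*17.9549 = 1.3167
  y_4 = -2.7203 - 0.01*-21.7621 = -2.5026
f(1.3167, -2.5026) = 6*1.3167^2 + 4*(-2.5026)^2 = 35.455


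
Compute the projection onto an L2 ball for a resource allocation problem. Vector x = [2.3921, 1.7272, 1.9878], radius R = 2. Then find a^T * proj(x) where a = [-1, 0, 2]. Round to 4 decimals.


Step 1: Compute ||x|| (intermediates to 6 decimals).
||x|| = sqrt(2.3921^2 + 1.7272^2 + 1.9878^2) = 3.557627
Step 2: Project.
Since ||x|| > R, scale = R/||x|| = 2/3.557627 = 0.562172, proj(x) = scale * x
proj(x) = [1.344772, 0.970983, 1.117486]
Step 3: Dot product.
a^T * proj(x) = -1*1.344772 + 0*0.970983 + 2*1.117486 = 0.8902


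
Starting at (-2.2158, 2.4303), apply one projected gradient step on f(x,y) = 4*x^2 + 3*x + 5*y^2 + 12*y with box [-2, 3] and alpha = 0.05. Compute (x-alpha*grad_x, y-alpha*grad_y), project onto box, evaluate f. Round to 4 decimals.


Step 1: Compute gradient at (-2.2158, 2.4303).
grad_x = 2*4*-2.2158 + 3 = -14.7264
grad_y = 2*5*2.4303 + 12 = 36.303
Step 2: Gradient step.
x_raw = -2.2158 - 0.05*-14.7264 = -1.4795
y_raw = 2.4303 - 0.05*36.303 = 0.6152
Step 3: Project onto [-2, 3].
x_proj = clip(-1.4795) = -1.4795
y_proj = clip(0.6152) = 0.6152
Step 4: Evaluate f.
f(-1.4795, 0.6152) = 13.5909


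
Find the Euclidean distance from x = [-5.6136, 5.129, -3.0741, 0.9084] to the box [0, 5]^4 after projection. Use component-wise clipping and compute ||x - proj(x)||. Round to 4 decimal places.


Project each component onto [0, 5].
clip(-5.6136) = 0.0, clip(5.129) = 5.0, clip(-3.0741) = 0.0, clip(0.9084) = 0.9084
Projection = [0.0, 5.0, 0.0, 0.9084]
Squared diffs: [31.5125, 0.0166, 9.4501, 0.0]
Distance = sqrt(40.9792) = 6.4015


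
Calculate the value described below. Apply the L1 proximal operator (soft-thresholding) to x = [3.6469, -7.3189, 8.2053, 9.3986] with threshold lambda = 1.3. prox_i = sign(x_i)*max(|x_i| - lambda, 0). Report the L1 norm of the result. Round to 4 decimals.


Soft-thresholding with lambda = 1.3:
prox(3.6469) = sign(3.6469)*max(|3.6469| - 1.3, 0) = 2.3469
prox(-7.3189) = sign(-7.3189)*max(|-7.3189| - 1.3, 0) = -6.0189
prox(8.2053) = sign(8.2053)*max(|8.2053| - 1.3, 0) = 6.9053
prox(9.3986) = sign(9.3986)*max(|9.3986| - 1.3, 0) = 8.0986
prox(x) = [2.3469, -6.0189, 6.9053, 8.0986]
||prox(x)||_1 = 2.3469 + 6.0189 + 6.9053 + 8.0986 = 23.3697


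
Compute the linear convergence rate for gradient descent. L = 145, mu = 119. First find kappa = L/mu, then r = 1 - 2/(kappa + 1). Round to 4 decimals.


Step 1: Compute the condition number.
kappa = L/mu = 145/119 = 1.2185
Step 2: Compute the convergence rate.
r = 1 - 2/(kappa + 1) = 1 - 2*mu/(L + mu) = (L - mu)/(L + mu) = 26/264 = 0.0985


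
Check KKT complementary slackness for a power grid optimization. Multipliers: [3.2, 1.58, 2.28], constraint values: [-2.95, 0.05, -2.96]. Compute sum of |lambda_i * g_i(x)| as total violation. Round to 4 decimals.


KKT complementary slackness check:
lambda_1 * g_1 = 3.2 * -2.95 = -9.44
lambda_2 * g_2 = 1.58 * 0.05 = 0.079
lambda_3 * g_3 = 2.28 * -2.96 = -6.7488
Total violation = 9.44 + 0.079 + 6.7488 = 16.2678


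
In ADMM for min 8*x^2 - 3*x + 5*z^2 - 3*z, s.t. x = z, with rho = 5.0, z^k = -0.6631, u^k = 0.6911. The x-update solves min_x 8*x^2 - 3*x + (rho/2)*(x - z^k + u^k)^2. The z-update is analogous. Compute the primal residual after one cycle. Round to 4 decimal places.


ADMM iteration with rho = 5.0, z^k = -0.6631, u^k = 0.6911
Step 1: x-update.
Minimize 8*x^2 - 3*x + (5.0/2)*(x + 0.6631 + 0.6911)^2
FOC: (2*8 + 5.0)*x = 3 + 5.0*(-0.6631 - 0.6911)
x^{k+1} = -0.1796
Step 2: z-update.
Minimize 5*z^2 - 3*z + (5.0/2)*(-0.1796 - z + 0.6911)^2
FOC: (2*5 + 5.0)*z = 3 + 5.0*(-0.1796 + 0.6911)
z^{k+1} = 0.3705
Step 3: u-update.
u^{k+1} = 0.6911 - 0.1796 - 0.3705 = 0.141
Step 4: Primal residual = |-0.1796 - 0.3705| = 0.5501


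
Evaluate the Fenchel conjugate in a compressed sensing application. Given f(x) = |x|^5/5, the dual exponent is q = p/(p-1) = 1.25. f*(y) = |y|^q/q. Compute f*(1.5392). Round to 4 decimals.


The conjugate exponent q satisfies 1/p + 1/q = 1.
p = 5, so q = 5/(5 - 1) = 1.25
|y|^q = 1.5392^1.25 = 1.7144
f*(1.5392) = 1.7144 / 1.25 = 1.3715


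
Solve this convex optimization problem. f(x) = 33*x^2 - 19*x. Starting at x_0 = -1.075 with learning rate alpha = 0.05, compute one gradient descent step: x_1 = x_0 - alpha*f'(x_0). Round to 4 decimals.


We compute the gradient at x_0 and apply the update.
f'(x) = 66*x - 19
f'(-1.075) = 66*-1.075 - 19 = -89.95
x_1 = -1.075 - 0.05*-89.95 = 3.4225


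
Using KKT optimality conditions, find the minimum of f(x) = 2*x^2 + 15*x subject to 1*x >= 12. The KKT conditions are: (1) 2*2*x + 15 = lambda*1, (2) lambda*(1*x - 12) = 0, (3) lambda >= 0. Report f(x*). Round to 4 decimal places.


Step 1: Try lambda = 0 (constraint inactive).
x_unc = -15/(2*2) = -3.75
Check: 1*-3.75 = -3.75 < 12 -- violated!
Step 2: Constraint must be active: 1*x = 12
x* = 12/1 = 12.0
lambda = (2*2*12.0 + 15)/1 = 63.0
Step 3: Compute optimal value.
f(x*) = 2*12.0^2 + 15*12.0 = 468.0


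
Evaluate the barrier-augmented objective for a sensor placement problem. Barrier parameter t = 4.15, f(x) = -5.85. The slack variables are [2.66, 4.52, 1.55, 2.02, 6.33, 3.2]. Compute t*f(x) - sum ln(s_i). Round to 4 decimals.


Step 1: Compute log-barrier.
ln values: [0.9783, 1.5085, 0.4383, 0.7031, 1.8453, 1.1632]
phi = -(0.9783 + 1.5085 + 0.4383 + 0.7031 + 1.8453 + 1.1632) = -6.6366
Step 2: Compute augmented objective.
t*f(x) = 4.15*-5.85 = -24.2775
Total = -24.2775 - 6.6366 = -30.9141


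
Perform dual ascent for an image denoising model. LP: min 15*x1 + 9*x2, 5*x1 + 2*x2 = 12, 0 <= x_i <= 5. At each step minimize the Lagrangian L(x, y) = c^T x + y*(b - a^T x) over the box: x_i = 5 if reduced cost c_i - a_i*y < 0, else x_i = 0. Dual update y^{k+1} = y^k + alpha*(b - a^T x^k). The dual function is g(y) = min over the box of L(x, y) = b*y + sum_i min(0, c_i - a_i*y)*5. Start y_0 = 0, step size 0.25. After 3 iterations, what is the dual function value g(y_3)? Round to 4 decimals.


Dual ascent for LP: min 15*x1 + 9*x2, 5*x1 + 2*x2 = 12, 0 <= x_i <= 5
Step 1: y^k = 0.0, reduced costs: (15.0, 9.0)
  x^k = (0.0, 0.0), subgradient = b - a^T x = 12.0
  y^{k+1} = 0.0 + 0.25*12.0 = 3.0
Step 2: y^k = 3.0, reduced costs: (0.0, 3.0)
  x^k = (0.0, 0.0), subgradient = b - a^T x = 12.0
  y^{k+1} = 3.0 + 0.25*12.0 = 6.0
Step 3: y^k = 6.0, reduced costs: (-15.0, -3.0)
  x^k = (5.0, 5.0), subgradient = b - a^T x = -23.0
  y^{k+1} = 6.0 + 0.25*-23.0 = 0.25
Dual objective at y_3 = 0.25: reduced costs (13.75, 8.5), box minimizer x = (0.0, 0.0)
g(y_3) = b*y + (c1 - a1*y)*x1 + (c2 - a2*y)*x2 = 12*0.25 + 13.75*0.0 + 8.5*0.0 = 3.0 + 0.0 + 0.0 = 3.0


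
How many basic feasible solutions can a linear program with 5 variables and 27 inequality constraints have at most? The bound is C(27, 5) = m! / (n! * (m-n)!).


Each vertex corresponds to some choice of n active constraints out of m, so the number of vertices is at most C(m, n) = m! / (n!(m-n)!).
m = 27, n = 5
Numerator: 27 * 26 * 25 * 24 * 23
Denominator: 5! = 120
C(27, 5) = 80730
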